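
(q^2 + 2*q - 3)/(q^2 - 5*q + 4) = (q + 3)/(q - 4)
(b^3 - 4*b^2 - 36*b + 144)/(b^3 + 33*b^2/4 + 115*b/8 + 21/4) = 8*(b^2 - 10*b + 24)/(8*b^2 + 18*b + 7)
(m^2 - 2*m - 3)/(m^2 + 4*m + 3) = (m - 3)/(m + 3)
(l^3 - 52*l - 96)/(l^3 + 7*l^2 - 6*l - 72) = (l^2 - 6*l - 16)/(l^2 + l - 12)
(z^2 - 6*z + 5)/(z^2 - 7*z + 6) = (z - 5)/(z - 6)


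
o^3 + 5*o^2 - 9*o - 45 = (o - 3)*(o + 3)*(o + 5)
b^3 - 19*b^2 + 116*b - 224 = (b - 8)*(b - 7)*(b - 4)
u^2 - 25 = (u - 5)*(u + 5)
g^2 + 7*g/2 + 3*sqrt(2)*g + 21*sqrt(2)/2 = (g + 7/2)*(g + 3*sqrt(2))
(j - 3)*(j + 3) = j^2 - 9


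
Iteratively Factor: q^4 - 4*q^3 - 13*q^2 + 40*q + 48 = (q - 4)*(q^3 - 13*q - 12) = (q - 4)*(q + 3)*(q^2 - 3*q - 4) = (q - 4)^2*(q + 3)*(q + 1)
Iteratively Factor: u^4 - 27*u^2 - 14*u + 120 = (u + 4)*(u^3 - 4*u^2 - 11*u + 30) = (u + 3)*(u + 4)*(u^2 - 7*u + 10) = (u - 5)*(u + 3)*(u + 4)*(u - 2)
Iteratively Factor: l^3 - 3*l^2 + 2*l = (l)*(l^2 - 3*l + 2) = l*(l - 1)*(l - 2)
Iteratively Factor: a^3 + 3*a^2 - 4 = (a - 1)*(a^2 + 4*a + 4) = (a - 1)*(a + 2)*(a + 2)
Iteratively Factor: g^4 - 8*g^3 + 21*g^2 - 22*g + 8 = (g - 1)*(g^3 - 7*g^2 + 14*g - 8) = (g - 4)*(g - 1)*(g^2 - 3*g + 2) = (g - 4)*(g - 1)^2*(g - 2)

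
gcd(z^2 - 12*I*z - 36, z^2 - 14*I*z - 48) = z - 6*I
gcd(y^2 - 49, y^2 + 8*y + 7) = y + 7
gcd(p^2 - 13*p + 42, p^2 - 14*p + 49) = p - 7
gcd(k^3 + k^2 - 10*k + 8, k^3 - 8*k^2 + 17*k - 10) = k^2 - 3*k + 2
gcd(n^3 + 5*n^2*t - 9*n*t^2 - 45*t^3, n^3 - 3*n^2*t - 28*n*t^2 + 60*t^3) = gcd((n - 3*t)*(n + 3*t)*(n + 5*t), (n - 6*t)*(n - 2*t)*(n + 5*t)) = n + 5*t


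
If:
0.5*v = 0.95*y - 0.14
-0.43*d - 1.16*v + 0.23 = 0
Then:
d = 1.29023255813953 - 5.12558139534884*y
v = 1.9*y - 0.28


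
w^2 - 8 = (w - 2*sqrt(2))*(w + 2*sqrt(2))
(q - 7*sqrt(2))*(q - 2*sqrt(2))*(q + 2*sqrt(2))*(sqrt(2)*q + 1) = sqrt(2)*q^4 - 13*q^3 - 15*sqrt(2)*q^2 + 104*q + 56*sqrt(2)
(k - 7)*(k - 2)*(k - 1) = k^3 - 10*k^2 + 23*k - 14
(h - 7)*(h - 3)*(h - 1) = h^3 - 11*h^2 + 31*h - 21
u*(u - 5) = u^2 - 5*u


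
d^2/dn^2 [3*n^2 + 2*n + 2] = 6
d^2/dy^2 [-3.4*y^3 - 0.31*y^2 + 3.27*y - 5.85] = -20.4*y - 0.62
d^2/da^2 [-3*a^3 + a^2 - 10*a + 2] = 2 - 18*a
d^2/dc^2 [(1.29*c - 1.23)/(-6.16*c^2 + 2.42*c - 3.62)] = (-(1.29*c - 1.23)*(12.32*c - 2.42)*(24.64*c - 4.84) + (47.6784*c - 21.3972)*(6.16*c^2 - 2.42*c + 3.62))/(6.16*c^2 - 2.42*c + 3.62)^3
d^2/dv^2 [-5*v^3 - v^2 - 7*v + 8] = -30*v - 2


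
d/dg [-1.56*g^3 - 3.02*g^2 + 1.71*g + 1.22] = -4.68*g^2 - 6.04*g + 1.71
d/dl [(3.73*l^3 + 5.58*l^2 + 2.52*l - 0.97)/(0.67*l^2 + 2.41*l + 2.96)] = (2.4991*l^4 + 17.9786*l^3 + 44.8818*l^2 + 34.3334*l + 9.7969)/(0.4489*l^4 + 3.2294*l^3 + 9.7745*l^2 + 14.2672*l + 8.7616)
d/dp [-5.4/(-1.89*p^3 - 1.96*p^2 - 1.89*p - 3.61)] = (-30.618*p^2 - 21.168*p - 10.206)/(1.89*p^3 + 1.96*p^2 + 1.89*p + 3.61)^2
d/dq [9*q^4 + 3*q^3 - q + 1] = 36*q^3 + 9*q^2 - 1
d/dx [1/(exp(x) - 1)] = -1/(4*sinh(x/2)^2)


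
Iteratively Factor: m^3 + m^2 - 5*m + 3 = (m + 3)*(m^2 - 2*m + 1) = (m - 1)*(m + 3)*(m - 1)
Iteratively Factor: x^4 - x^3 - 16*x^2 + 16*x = (x - 1)*(x^3 - 16*x) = x*(x - 1)*(x^2 - 16) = x*(x - 4)*(x - 1)*(x + 4)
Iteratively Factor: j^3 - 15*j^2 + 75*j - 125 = (j - 5)*(j^2 - 10*j + 25) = (j - 5)^2*(j - 5)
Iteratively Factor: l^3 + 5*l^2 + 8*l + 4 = (l + 1)*(l^2 + 4*l + 4) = (l + 1)*(l + 2)*(l + 2)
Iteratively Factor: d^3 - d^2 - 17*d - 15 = (d - 5)*(d^2 + 4*d + 3) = (d - 5)*(d + 1)*(d + 3)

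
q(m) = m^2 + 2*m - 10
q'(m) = 2*m + 2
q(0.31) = -9.28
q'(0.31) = 2.62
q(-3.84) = -2.93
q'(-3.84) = -5.68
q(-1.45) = -10.80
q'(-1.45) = -0.90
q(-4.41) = 0.63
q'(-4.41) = -6.82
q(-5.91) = 13.11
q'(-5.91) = -9.82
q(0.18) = -9.61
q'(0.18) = 2.36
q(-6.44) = 18.59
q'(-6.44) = -10.88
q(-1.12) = -10.99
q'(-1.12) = -0.24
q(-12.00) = 110.00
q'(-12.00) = -22.00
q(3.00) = 5.00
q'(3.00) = 8.00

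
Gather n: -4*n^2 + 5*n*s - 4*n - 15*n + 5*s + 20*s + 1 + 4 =-4*n^2 + n*(5*s - 19) + 25*s + 5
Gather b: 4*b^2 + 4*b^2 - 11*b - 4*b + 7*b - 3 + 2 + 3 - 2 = 8*b^2 - 8*b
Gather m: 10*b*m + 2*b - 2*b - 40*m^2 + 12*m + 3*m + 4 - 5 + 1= -40*m^2 + m*(10*b + 15)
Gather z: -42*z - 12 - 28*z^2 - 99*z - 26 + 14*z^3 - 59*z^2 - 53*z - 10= 14*z^3 - 87*z^2 - 194*z - 48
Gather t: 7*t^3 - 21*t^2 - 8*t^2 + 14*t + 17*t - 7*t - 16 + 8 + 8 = 7*t^3 - 29*t^2 + 24*t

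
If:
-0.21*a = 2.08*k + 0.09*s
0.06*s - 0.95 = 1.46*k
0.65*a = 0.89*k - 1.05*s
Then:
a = 14.92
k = -1.07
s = -10.14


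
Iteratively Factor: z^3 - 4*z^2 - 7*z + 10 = (z - 1)*(z^2 - 3*z - 10) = (z - 5)*(z - 1)*(z + 2)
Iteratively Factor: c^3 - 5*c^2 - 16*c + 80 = (c - 5)*(c^2 - 16) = (c - 5)*(c + 4)*(c - 4)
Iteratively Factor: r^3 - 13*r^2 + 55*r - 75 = (r - 5)*(r^2 - 8*r + 15) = (r - 5)*(r - 3)*(r - 5)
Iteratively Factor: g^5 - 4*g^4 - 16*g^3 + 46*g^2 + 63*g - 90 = (g - 1)*(g^4 - 3*g^3 - 19*g^2 + 27*g + 90) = (g - 1)*(g + 3)*(g^3 - 6*g^2 - g + 30) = (g - 3)*(g - 1)*(g + 3)*(g^2 - 3*g - 10) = (g - 3)*(g - 1)*(g + 2)*(g + 3)*(g - 5)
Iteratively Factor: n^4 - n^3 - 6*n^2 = (n - 3)*(n^3 + 2*n^2) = (n - 3)*(n + 2)*(n^2) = n*(n - 3)*(n + 2)*(n)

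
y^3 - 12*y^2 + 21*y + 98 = (y - 7)^2*(y + 2)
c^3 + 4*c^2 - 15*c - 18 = (c - 3)*(c + 1)*(c + 6)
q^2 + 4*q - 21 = (q - 3)*(q + 7)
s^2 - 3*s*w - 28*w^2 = (s - 7*w)*(s + 4*w)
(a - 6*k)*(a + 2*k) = a^2 - 4*a*k - 12*k^2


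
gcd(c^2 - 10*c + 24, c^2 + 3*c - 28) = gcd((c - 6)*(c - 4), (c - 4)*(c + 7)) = c - 4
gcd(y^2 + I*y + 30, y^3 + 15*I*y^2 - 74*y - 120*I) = y + 6*I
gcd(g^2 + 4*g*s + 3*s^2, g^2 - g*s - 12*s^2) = g + 3*s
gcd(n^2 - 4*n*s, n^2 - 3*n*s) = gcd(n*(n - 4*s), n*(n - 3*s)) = n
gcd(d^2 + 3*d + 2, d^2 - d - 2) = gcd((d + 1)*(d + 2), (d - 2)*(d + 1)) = d + 1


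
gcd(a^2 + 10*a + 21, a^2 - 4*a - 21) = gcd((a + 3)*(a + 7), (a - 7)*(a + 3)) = a + 3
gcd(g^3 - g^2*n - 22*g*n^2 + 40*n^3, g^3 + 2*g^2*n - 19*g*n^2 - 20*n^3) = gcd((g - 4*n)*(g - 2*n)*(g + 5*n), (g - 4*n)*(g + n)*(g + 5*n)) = g^2 + g*n - 20*n^2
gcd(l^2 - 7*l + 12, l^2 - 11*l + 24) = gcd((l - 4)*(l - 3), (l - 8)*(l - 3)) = l - 3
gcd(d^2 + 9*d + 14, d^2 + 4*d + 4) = d + 2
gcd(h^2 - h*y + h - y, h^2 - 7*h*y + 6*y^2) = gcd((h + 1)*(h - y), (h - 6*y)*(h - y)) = -h + y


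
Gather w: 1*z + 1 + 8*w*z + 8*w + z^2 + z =w*(8*z + 8) + z^2 + 2*z + 1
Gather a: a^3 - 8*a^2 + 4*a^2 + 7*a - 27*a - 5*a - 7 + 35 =a^3 - 4*a^2 - 25*a + 28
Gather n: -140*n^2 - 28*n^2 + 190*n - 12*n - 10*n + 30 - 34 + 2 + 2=-168*n^2 + 168*n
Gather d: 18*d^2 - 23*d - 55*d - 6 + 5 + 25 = 18*d^2 - 78*d + 24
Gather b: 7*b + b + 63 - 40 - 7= 8*b + 16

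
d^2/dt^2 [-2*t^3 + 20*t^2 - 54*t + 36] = 40 - 12*t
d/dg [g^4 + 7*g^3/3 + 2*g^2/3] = g*(12*g^2 + 21*g + 4)/3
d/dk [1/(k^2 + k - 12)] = (-2*k - 1)/(k^2 + k - 12)^2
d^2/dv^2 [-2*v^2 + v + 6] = -4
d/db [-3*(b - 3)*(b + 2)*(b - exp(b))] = 3*b^2*exp(b) - 9*b^2 + 3*b*exp(b) + 6*b - 21*exp(b) + 18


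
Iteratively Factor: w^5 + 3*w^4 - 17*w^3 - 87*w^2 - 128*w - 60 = (w + 3)*(w^4 - 17*w^2 - 36*w - 20) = (w + 2)*(w + 3)*(w^3 - 2*w^2 - 13*w - 10) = (w - 5)*(w + 2)*(w + 3)*(w^2 + 3*w + 2) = (w - 5)*(w + 2)^2*(w + 3)*(w + 1)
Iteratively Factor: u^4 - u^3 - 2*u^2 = (u + 1)*(u^3 - 2*u^2) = u*(u + 1)*(u^2 - 2*u) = u^2*(u + 1)*(u - 2)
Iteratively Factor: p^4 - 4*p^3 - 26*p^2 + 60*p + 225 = (p - 5)*(p^3 + p^2 - 21*p - 45) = (p - 5)*(p + 3)*(p^2 - 2*p - 15) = (p - 5)*(p + 3)^2*(p - 5)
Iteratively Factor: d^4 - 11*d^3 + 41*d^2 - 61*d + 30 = (d - 3)*(d^3 - 8*d^2 + 17*d - 10) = (d - 5)*(d - 3)*(d^2 - 3*d + 2) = (d - 5)*(d - 3)*(d - 1)*(d - 2)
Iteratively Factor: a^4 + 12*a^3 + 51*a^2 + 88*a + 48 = (a + 3)*(a^3 + 9*a^2 + 24*a + 16) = (a + 3)*(a + 4)*(a^2 + 5*a + 4) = (a + 3)*(a + 4)^2*(a + 1)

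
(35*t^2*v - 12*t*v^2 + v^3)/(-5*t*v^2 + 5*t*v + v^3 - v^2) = (-7*t + v)/(v - 1)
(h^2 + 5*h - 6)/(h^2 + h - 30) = (h - 1)/(h - 5)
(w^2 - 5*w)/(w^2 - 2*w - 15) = w/(w + 3)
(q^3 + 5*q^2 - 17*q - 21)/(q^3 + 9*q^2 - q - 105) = (q + 1)/(q + 5)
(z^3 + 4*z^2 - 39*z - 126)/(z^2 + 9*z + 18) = (z^2 + z - 42)/(z + 6)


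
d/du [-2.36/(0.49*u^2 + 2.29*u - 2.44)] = (2.3128*u + 5.4044)/(0.49*u^2 + 2.29*u - 2.44)^2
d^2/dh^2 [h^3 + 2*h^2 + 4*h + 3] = 6*h + 4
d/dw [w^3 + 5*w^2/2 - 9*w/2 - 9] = 3*w^2 + 5*w - 9/2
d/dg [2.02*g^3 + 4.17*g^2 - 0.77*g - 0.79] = 6.06*g^2 + 8.34*g - 0.77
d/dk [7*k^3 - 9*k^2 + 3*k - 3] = 21*k^2 - 18*k + 3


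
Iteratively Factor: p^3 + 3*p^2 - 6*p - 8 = (p - 2)*(p^2 + 5*p + 4) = (p - 2)*(p + 4)*(p + 1)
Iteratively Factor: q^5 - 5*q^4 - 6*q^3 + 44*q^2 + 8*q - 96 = (q - 4)*(q^4 - q^3 - 10*q^2 + 4*q + 24) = (q - 4)*(q - 3)*(q^3 + 2*q^2 - 4*q - 8) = (q - 4)*(q - 3)*(q + 2)*(q^2 - 4) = (q - 4)*(q - 3)*(q - 2)*(q + 2)*(q + 2)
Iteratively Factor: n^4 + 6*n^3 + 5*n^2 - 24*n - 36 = (n - 2)*(n^3 + 8*n^2 + 21*n + 18) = (n - 2)*(n + 2)*(n^2 + 6*n + 9) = (n - 2)*(n + 2)*(n + 3)*(n + 3)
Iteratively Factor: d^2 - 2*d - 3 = (d - 3)*(d + 1)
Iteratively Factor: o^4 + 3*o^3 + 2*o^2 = (o)*(o^3 + 3*o^2 + 2*o) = o*(o + 1)*(o^2 + 2*o) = o^2*(o + 1)*(o + 2)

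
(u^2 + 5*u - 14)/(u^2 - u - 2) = (u + 7)/(u + 1)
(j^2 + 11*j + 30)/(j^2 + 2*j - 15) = (j + 6)/(j - 3)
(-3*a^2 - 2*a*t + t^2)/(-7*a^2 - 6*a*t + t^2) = (-3*a + t)/(-7*a + t)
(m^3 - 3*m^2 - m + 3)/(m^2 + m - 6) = (m^3 - 3*m^2 - m + 3)/(m^2 + m - 6)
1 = 1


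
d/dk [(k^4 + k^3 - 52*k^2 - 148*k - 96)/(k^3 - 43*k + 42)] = (k^6 - 77*k^4 + 378*k^3 + 2650*k^2 - 4368*k - 10344)/(k^6 - 86*k^4 + 84*k^3 + 1849*k^2 - 3612*k + 1764)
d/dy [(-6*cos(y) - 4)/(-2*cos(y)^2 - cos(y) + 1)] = 2*(-6*sin(y)^2 + 8*cos(y) + 11)*sin(y)/(cos(y) + cos(2*y))^2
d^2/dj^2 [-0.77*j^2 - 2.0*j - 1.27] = -1.54000000000000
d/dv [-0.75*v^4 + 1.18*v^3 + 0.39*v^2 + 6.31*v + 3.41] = -3.0*v^3 + 3.54*v^2 + 0.78*v + 6.31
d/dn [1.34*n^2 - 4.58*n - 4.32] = 2.68*n - 4.58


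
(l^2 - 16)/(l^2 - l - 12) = (l + 4)/(l + 3)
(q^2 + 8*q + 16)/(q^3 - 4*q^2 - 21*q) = (q^2 + 8*q + 16)/(q*(q^2 - 4*q - 21))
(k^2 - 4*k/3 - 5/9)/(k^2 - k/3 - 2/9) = (3*k - 5)/(3*k - 2)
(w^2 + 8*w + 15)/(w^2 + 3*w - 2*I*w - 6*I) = (w + 5)/(w - 2*I)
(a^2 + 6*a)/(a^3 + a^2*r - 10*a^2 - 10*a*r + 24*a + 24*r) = a*(a + 6)/(a^3 + a^2*r - 10*a^2 - 10*a*r + 24*a + 24*r)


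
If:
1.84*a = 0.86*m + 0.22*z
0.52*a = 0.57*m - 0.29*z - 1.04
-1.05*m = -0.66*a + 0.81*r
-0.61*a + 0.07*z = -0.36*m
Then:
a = -0.42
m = -0.12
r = -0.19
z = -3.06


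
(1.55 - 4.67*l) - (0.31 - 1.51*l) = 1.24 - 3.16*l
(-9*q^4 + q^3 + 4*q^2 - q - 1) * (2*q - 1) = -18*q^5 + 11*q^4 + 7*q^3 - 6*q^2 - q + 1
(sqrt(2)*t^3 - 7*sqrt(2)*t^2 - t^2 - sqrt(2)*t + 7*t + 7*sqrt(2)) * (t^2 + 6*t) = sqrt(2)*t^5 - sqrt(2)*t^4 - t^4 - 43*sqrt(2)*t^3 + t^3 + sqrt(2)*t^2 + 42*t^2 + 42*sqrt(2)*t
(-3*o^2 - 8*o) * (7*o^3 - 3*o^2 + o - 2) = -21*o^5 - 47*o^4 + 21*o^3 - 2*o^2 + 16*o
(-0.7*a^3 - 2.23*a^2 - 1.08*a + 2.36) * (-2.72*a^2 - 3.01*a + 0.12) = 1.904*a^5 + 8.1726*a^4 + 9.5659*a^3 - 3.436*a^2 - 7.2332*a + 0.2832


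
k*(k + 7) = k^2 + 7*k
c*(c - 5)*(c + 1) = c^3 - 4*c^2 - 5*c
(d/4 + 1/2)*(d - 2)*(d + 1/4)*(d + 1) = d^4/4 + 5*d^3/16 - 15*d^2/16 - 5*d/4 - 1/4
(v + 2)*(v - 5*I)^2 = v^3 + 2*v^2 - 10*I*v^2 - 25*v - 20*I*v - 50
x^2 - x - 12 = (x - 4)*(x + 3)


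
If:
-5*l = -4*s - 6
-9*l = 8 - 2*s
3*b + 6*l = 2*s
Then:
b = 38/39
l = -22/13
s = -47/13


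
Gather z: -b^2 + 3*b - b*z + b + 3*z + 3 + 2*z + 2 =-b^2 + 4*b + z*(5 - b) + 5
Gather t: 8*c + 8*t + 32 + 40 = 8*c + 8*t + 72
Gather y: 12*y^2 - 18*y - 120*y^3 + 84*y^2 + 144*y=-120*y^3 + 96*y^2 + 126*y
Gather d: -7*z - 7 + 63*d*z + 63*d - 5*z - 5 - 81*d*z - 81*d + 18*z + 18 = d*(-18*z - 18) + 6*z + 6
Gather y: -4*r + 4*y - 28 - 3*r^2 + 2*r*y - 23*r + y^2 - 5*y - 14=-3*r^2 - 27*r + y^2 + y*(2*r - 1) - 42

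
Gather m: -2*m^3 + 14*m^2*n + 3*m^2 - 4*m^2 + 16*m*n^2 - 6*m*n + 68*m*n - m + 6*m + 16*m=-2*m^3 + m^2*(14*n - 1) + m*(16*n^2 + 62*n + 21)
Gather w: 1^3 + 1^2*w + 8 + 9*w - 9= 10*w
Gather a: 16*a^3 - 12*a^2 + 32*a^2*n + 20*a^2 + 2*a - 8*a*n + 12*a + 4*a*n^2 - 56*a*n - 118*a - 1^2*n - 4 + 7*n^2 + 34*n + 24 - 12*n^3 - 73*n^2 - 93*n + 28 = 16*a^3 + a^2*(32*n + 8) + a*(4*n^2 - 64*n - 104) - 12*n^3 - 66*n^2 - 60*n + 48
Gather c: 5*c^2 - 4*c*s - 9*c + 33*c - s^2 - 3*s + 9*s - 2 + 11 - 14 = 5*c^2 + c*(24 - 4*s) - s^2 + 6*s - 5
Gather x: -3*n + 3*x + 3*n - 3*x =0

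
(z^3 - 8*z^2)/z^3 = (z - 8)/z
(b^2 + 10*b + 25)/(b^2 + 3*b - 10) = (b + 5)/(b - 2)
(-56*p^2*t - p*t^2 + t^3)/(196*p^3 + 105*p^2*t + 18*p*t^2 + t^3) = t*(-8*p + t)/(28*p^2 + 11*p*t + t^2)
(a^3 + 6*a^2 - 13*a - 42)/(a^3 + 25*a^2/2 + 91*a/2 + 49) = 2*(a - 3)/(2*a + 7)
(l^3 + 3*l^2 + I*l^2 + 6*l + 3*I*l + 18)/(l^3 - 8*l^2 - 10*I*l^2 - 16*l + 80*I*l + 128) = (l^2 + 3*l*(1 + I) + 9*I)/(l^2 - 8*l*(1 + I) + 64*I)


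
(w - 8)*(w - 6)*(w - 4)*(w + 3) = w^4 - 15*w^3 + 50*w^2 + 120*w - 576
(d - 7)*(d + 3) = d^2 - 4*d - 21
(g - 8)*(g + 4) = g^2 - 4*g - 32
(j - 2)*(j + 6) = j^2 + 4*j - 12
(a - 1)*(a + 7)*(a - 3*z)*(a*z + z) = a^4*z - 3*a^3*z^2 + 7*a^3*z - 21*a^2*z^2 - a^2*z + 3*a*z^2 - 7*a*z + 21*z^2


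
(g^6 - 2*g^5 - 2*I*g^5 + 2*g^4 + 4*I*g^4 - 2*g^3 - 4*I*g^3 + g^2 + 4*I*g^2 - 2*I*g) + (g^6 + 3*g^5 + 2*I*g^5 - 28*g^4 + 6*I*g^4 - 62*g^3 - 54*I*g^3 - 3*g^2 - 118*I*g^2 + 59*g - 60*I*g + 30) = 2*g^6 + g^5 - 26*g^4 + 10*I*g^4 - 64*g^3 - 58*I*g^3 - 2*g^2 - 114*I*g^2 + 59*g - 62*I*g + 30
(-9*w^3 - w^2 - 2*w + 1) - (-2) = -9*w^3 - w^2 - 2*w + 3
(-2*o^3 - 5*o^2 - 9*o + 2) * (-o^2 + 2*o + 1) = 2*o^5 + o^4 - 3*o^3 - 25*o^2 - 5*o + 2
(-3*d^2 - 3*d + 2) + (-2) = -3*d^2 - 3*d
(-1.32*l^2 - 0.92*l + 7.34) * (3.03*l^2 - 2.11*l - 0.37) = -3.9996*l^4 - 0.00239999999999974*l^3 + 24.6698*l^2 - 15.147*l - 2.7158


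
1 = 1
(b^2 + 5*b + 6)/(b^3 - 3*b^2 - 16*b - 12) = (b + 3)/(b^2 - 5*b - 6)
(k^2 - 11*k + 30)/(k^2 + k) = (k^2 - 11*k + 30)/(k*(k + 1))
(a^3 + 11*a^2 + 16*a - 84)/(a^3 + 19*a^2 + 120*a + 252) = (a - 2)/(a + 6)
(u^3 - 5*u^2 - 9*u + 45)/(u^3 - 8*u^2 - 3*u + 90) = (u - 3)/(u - 6)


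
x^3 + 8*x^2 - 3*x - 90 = (x - 3)*(x + 5)*(x + 6)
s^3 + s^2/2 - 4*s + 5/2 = (s - 1)^2*(s + 5/2)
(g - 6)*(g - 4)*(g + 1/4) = g^3 - 39*g^2/4 + 43*g/2 + 6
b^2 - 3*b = b*(b - 3)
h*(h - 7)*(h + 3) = h^3 - 4*h^2 - 21*h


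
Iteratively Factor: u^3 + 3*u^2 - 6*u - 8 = (u - 2)*(u^2 + 5*u + 4) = (u - 2)*(u + 1)*(u + 4)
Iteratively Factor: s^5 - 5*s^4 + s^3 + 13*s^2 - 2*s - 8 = (s - 2)*(s^4 - 3*s^3 - 5*s^2 + 3*s + 4) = (s - 4)*(s - 2)*(s^3 + s^2 - s - 1) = (s - 4)*(s - 2)*(s - 1)*(s^2 + 2*s + 1) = (s - 4)*(s - 2)*(s - 1)*(s + 1)*(s + 1)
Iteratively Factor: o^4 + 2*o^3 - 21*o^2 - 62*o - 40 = (o + 1)*(o^3 + o^2 - 22*o - 40) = (o + 1)*(o + 2)*(o^2 - o - 20) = (o - 5)*(o + 1)*(o + 2)*(o + 4)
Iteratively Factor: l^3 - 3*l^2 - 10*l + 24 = (l - 4)*(l^2 + l - 6) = (l - 4)*(l - 2)*(l + 3)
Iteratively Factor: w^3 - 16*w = (w - 4)*(w^2 + 4*w) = w*(w - 4)*(w + 4)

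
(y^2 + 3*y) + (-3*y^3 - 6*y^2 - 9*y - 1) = -3*y^3 - 5*y^2 - 6*y - 1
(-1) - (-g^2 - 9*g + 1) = g^2 + 9*g - 2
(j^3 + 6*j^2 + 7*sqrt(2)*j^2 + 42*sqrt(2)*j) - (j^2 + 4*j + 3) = j^3 + 5*j^2 + 7*sqrt(2)*j^2 - 4*j + 42*sqrt(2)*j - 3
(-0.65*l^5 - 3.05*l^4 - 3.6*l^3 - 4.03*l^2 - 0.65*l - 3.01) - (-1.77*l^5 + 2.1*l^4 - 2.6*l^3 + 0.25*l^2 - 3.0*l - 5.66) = 1.12*l^5 - 5.15*l^4 - 1.0*l^3 - 4.28*l^2 + 2.35*l + 2.65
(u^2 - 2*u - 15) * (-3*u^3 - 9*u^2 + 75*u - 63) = -3*u^5 - 3*u^4 + 138*u^3 - 78*u^2 - 999*u + 945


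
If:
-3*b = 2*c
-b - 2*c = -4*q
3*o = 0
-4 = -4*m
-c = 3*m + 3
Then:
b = 4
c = -6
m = 1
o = 0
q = -2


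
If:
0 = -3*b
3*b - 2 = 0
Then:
No Solution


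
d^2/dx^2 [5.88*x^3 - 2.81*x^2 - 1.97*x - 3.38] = 35.28*x - 5.62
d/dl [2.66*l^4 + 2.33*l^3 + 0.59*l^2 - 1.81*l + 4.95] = 10.64*l^3 + 6.99*l^2 + 1.18*l - 1.81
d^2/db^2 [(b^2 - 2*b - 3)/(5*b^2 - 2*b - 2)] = 10*(-8*b^3 - 39*b^2 + 6*b - 6)/(125*b^6 - 150*b^5 - 90*b^4 + 112*b^3 + 36*b^2 - 24*b - 8)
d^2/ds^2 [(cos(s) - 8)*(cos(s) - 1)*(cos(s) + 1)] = cos(s)/4 + 16*cos(2*s) - 9*cos(3*s)/4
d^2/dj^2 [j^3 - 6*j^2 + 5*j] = 6*j - 12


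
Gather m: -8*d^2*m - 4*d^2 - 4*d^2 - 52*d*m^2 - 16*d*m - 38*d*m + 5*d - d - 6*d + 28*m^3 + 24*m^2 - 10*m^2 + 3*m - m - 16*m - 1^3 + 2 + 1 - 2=-8*d^2 - 2*d + 28*m^3 + m^2*(14 - 52*d) + m*(-8*d^2 - 54*d - 14)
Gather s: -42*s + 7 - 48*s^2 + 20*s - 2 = -48*s^2 - 22*s + 5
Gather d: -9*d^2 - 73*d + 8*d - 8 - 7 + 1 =-9*d^2 - 65*d - 14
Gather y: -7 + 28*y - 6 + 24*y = 52*y - 13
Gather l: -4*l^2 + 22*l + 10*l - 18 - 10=-4*l^2 + 32*l - 28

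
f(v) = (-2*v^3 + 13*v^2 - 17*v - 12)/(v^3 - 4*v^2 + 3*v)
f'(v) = (-6*v^2 + 26*v - 17)/(v^3 - 4*v^2 + 3*v) + (-3*v^2 + 8*v - 3)*(-2*v^3 + 13*v^2 - 17*v - 12)/(v^3 - 4*v^2 + 3*v)^2 = (-5*v^2 - 8*v + 4)/(v^2*(v^2 - 2*v + 1))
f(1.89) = 6.00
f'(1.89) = -10.24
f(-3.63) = -2.84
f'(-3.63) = -0.12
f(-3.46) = -2.86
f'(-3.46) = -0.12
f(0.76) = -44.76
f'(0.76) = -149.32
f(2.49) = 2.43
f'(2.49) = -3.41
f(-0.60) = -0.96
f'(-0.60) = 7.60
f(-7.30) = -2.54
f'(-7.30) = -0.06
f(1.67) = 9.04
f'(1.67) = -18.61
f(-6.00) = -2.62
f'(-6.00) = -0.07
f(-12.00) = -2.36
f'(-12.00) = -0.03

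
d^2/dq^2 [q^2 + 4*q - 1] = 2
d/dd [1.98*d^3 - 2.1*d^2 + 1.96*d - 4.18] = 5.94*d^2 - 4.2*d + 1.96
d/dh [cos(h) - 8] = -sin(h)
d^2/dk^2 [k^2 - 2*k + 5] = 2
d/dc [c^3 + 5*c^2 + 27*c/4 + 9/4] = 3*c^2 + 10*c + 27/4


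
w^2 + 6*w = w*(w + 6)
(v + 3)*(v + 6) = v^2 + 9*v + 18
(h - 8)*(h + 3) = h^2 - 5*h - 24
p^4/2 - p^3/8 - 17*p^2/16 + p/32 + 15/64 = (p/2 + 1/4)*(p - 3/2)*(p - 1/2)*(p + 5/4)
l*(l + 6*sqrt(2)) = l^2 + 6*sqrt(2)*l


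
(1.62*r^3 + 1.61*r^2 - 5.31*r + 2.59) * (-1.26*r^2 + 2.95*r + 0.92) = -2.0412*r^5 + 2.7504*r^4 + 12.9305*r^3 - 17.4467*r^2 + 2.7553*r + 2.3828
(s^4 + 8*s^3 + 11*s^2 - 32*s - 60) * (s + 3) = s^5 + 11*s^4 + 35*s^3 + s^2 - 156*s - 180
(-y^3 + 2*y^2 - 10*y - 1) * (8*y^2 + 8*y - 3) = -8*y^5 + 8*y^4 - 61*y^3 - 94*y^2 + 22*y + 3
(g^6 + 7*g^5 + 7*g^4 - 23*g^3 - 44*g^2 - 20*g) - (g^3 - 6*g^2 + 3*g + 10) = g^6 + 7*g^5 + 7*g^4 - 24*g^3 - 38*g^2 - 23*g - 10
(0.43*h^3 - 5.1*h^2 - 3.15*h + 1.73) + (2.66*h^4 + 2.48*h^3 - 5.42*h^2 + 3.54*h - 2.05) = 2.66*h^4 + 2.91*h^3 - 10.52*h^2 + 0.39*h - 0.32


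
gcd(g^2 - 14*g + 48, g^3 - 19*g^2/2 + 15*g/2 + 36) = g - 8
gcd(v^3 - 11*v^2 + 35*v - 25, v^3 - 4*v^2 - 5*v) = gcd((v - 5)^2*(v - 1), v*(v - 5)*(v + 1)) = v - 5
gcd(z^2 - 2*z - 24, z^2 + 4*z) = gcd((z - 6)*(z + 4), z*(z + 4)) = z + 4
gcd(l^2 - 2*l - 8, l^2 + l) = 1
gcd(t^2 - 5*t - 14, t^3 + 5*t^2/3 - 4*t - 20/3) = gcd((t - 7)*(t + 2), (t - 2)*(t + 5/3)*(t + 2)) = t + 2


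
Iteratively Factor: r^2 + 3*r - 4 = (r + 4)*(r - 1)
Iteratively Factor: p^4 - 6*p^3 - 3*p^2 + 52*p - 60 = (p + 3)*(p^3 - 9*p^2 + 24*p - 20) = (p - 2)*(p + 3)*(p^2 - 7*p + 10) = (p - 2)^2*(p + 3)*(p - 5)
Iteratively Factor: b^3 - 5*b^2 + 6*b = (b)*(b^2 - 5*b + 6) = b*(b - 2)*(b - 3)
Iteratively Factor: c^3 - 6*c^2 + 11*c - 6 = (c - 1)*(c^2 - 5*c + 6) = (c - 3)*(c - 1)*(c - 2)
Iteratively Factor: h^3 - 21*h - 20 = (h - 5)*(h^2 + 5*h + 4) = (h - 5)*(h + 4)*(h + 1)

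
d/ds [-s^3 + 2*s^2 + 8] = s*(4 - 3*s)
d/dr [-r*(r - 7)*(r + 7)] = 49 - 3*r^2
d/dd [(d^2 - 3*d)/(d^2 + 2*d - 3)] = (5*d^2 - 6*d + 9)/(d^4 + 4*d^3 - 2*d^2 - 12*d + 9)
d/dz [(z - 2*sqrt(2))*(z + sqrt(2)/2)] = 2*z - 3*sqrt(2)/2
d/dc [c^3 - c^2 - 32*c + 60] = 3*c^2 - 2*c - 32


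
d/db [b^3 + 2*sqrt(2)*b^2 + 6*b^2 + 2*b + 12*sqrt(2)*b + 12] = 3*b^2 + 4*sqrt(2)*b + 12*b + 2 + 12*sqrt(2)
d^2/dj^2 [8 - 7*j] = 0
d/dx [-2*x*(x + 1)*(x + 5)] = -6*x^2 - 24*x - 10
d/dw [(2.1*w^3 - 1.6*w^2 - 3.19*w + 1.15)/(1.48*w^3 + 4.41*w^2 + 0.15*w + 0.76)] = (1.77635683940025e-15*w^5 + 11.629*w^4 + 10.0724*w^3 + 13.5099*w^2 - 12.575*w - 2.5969)/(2.1904*w^6 + 13.0536*w^5 + 19.8921*w^4 + 3.5726*w^3 + 6.7257*w^2 + 0.228*w + 0.5776)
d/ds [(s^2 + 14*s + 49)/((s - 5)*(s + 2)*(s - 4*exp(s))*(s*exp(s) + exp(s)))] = (2*(s - 5)*(s + 1)*(s + 2)*(s + 7)*(s - 4*exp(s)) + (s - 5)*(s + 1)*(s + 2)*(4*exp(s) - 1)*(s^2 + 14*s + 49) - (s - 5)*(s + 1)*(s - 4*exp(s))*(s^2 + 14*s + 49) - (s - 5)*(s + 2)^2*(s - 4*exp(s))*(s^2 + 14*s + 49) - (s + 1)*(s + 2)*(s - 4*exp(s))*(s^2 + 14*s + 49))*exp(-s)/((s - 5)^2*(s + 1)^2*(s + 2)^2*(s - 4*exp(s))^2)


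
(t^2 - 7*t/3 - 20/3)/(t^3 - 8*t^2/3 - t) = (-3*t^2 + 7*t + 20)/(t*(-3*t^2 + 8*t + 3))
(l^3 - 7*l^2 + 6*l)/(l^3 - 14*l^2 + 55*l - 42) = l/(l - 7)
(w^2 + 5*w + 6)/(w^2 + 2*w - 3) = (w + 2)/(w - 1)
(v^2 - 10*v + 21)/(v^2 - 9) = (v - 7)/(v + 3)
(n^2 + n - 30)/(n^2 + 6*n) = (n - 5)/n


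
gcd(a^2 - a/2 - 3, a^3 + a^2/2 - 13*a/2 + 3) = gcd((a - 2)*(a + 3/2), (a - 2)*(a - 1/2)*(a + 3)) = a - 2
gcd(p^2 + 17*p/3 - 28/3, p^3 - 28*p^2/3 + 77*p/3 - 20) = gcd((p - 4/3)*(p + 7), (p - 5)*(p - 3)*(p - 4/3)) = p - 4/3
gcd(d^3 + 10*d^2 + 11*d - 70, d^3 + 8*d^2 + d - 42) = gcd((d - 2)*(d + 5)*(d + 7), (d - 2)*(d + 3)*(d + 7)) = d^2 + 5*d - 14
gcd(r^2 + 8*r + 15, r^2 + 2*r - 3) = r + 3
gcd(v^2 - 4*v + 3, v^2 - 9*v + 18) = v - 3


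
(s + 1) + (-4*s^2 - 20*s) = -4*s^2 - 19*s + 1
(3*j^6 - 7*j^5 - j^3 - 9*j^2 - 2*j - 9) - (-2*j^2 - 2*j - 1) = 3*j^6 - 7*j^5 - j^3 - 7*j^2 - 8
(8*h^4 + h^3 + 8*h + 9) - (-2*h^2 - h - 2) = 8*h^4 + h^3 + 2*h^2 + 9*h + 11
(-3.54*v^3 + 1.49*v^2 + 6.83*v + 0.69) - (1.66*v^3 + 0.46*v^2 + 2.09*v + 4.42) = -5.2*v^3 + 1.03*v^2 + 4.74*v - 3.73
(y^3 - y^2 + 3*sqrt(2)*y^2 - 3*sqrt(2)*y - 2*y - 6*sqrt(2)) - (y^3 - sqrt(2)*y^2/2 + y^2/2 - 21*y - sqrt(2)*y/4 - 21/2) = -3*y^2/2 + 7*sqrt(2)*y^2/2 - 11*sqrt(2)*y/4 + 19*y - 6*sqrt(2) + 21/2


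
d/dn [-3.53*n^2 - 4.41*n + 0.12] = -7.06*n - 4.41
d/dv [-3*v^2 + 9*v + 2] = 9 - 6*v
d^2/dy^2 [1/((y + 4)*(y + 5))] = 2*((y + 4)^2 + (y + 4)*(y + 5) + (y + 5)^2)/((y + 4)^3*(y + 5)^3)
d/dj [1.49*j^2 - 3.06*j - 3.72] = 2.98*j - 3.06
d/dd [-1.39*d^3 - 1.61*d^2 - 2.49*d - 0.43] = -4.17*d^2 - 3.22*d - 2.49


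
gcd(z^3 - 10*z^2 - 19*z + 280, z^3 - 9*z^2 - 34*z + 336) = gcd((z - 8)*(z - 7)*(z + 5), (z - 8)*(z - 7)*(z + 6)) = z^2 - 15*z + 56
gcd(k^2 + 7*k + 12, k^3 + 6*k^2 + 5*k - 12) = k^2 + 7*k + 12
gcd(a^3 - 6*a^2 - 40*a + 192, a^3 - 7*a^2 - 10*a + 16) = a - 8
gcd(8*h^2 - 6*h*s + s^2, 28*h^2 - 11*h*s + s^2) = -4*h + s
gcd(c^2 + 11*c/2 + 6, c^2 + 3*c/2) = c + 3/2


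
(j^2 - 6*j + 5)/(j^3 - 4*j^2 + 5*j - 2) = (j - 5)/(j^2 - 3*j + 2)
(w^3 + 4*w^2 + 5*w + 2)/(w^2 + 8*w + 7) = (w^2 + 3*w + 2)/(w + 7)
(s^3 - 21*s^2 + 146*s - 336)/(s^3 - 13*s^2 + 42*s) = (s - 8)/s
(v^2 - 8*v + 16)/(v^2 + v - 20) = (v - 4)/(v + 5)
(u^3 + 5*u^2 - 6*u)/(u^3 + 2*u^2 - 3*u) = (u + 6)/(u + 3)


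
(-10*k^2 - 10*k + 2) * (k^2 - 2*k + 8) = -10*k^4 + 10*k^3 - 58*k^2 - 84*k + 16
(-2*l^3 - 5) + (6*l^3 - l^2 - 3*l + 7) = 4*l^3 - l^2 - 3*l + 2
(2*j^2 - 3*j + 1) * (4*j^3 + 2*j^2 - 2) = 8*j^5 - 8*j^4 - 2*j^3 - 2*j^2 + 6*j - 2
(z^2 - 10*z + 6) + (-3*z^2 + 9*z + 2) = -2*z^2 - z + 8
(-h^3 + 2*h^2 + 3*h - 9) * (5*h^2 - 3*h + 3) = -5*h^5 + 13*h^4 + 6*h^3 - 48*h^2 + 36*h - 27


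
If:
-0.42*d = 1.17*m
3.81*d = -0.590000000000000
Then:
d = -0.15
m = 0.06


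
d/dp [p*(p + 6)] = 2*p + 6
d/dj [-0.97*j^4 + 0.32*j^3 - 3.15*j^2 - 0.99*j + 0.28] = -3.88*j^3 + 0.96*j^2 - 6.3*j - 0.99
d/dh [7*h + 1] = 7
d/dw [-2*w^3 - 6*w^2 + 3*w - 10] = -6*w^2 - 12*w + 3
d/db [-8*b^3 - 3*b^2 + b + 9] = -24*b^2 - 6*b + 1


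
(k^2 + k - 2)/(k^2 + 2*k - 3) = (k + 2)/(k + 3)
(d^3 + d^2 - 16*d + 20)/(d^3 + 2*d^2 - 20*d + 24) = (d + 5)/(d + 6)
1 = 1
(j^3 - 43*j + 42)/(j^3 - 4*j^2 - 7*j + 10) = (j^2 + j - 42)/(j^2 - 3*j - 10)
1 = 1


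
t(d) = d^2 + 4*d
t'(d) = 2*d + 4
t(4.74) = 41.43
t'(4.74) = 13.48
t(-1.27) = -3.47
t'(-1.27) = 1.46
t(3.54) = 26.69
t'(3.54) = 11.08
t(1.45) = 7.90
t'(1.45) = 6.90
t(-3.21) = -2.54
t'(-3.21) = -2.42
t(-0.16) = -0.61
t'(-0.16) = 3.68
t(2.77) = 18.75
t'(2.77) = 9.54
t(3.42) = 25.38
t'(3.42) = 10.84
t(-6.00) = 12.00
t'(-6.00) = -8.00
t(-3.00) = -3.00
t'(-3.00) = -2.00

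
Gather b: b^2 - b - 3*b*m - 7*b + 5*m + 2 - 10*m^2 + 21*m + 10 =b^2 + b*(-3*m - 8) - 10*m^2 + 26*m + 12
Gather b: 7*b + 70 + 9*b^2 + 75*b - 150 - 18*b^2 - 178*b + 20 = -9*b^2 - 96*b - 60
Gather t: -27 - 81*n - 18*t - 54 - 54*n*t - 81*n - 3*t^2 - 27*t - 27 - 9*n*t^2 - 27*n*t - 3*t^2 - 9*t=-162*n + t^2*(-9*n - 6) + t*(-81*n - 54) - 108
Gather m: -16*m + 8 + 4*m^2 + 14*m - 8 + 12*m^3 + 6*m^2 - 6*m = 12*m^3 + 10*m^2 - 8*m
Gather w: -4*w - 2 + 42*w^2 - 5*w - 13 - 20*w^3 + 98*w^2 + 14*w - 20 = -20*w^3 + 140*w^2 + 5*w - 35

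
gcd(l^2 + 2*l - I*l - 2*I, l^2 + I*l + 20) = 1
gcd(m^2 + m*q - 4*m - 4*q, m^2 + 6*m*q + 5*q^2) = m + q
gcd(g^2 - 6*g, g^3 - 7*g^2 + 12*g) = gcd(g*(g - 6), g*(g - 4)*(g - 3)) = g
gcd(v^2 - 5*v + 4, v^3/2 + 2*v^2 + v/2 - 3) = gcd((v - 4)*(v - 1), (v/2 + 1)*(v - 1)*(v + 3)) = v - 1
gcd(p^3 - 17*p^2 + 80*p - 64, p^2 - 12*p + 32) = p - 8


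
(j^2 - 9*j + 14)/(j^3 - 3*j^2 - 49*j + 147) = (j - 2)/(j^2 + 4*j - 21)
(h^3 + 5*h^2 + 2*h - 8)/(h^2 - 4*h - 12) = (h^2 + 3*h - 4)/(h - 6)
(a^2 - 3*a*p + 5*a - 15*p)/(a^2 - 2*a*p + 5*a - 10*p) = (-a + 3*p)/(-a + 2*p)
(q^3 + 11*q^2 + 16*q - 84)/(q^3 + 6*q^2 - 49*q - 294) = (q - 2)/(q - 7)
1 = 1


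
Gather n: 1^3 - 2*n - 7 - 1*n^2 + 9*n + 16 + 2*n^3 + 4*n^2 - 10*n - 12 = 2*n^3 + 3*n^2 - 3*n - 2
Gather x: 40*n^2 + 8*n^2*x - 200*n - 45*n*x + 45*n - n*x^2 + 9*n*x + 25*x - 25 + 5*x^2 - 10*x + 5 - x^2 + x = 40*n^2 - 155*n + x^2*(4 - n) + x*(8*n^2 - 36*n + 16) - 20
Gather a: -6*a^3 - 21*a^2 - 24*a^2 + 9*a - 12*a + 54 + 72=-6*a^3 - 45*a^2 - 3*a + 126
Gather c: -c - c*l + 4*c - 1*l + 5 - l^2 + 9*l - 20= c*(3 - l) - l^2 + 8*l - 15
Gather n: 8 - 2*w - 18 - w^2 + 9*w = -w^2 + 7*w - 10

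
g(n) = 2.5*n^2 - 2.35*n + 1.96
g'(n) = 5.0*n - 2.35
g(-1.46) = 10.72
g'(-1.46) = -9.65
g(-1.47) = 10.82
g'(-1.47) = -9.70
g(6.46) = 91.11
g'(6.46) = 29.95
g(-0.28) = 2.81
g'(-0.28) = -3.75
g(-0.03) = 2.03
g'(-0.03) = -2.50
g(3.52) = 24.66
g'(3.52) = 15.25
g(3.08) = 18.44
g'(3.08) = 13.05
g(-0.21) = 2.56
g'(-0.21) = -3.40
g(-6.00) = 106.06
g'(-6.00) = -32.35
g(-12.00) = 390.16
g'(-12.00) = -62.35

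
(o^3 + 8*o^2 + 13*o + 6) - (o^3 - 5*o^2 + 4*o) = 13*o^2 + 9*o + 6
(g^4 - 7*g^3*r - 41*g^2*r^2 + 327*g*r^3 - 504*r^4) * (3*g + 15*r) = 3*g^5 - 6*g^4*r - 228*g^3*r^2 + 366*g^2*r^3 + 3393*g*r^4 - 7560*r^5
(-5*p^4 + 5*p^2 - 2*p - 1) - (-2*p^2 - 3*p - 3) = -5*p^4 + 7*p^2 + p + 2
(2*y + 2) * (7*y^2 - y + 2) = 14*y^3 + 12*y^2 + 2*y + 4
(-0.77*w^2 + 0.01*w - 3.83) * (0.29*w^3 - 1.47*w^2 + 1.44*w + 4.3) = -0.2233*w^5 + 1.1348*w^4 - 2.2342*w^3 + 2.3335*w^2 - 5.4722*w - 16.469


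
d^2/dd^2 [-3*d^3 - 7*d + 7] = -18*d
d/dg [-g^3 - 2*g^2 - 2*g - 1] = -3*g^2 - 4*g - 2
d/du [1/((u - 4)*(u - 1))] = (5 - 2*u)/(u^4 - 10*u^3 + 33*u^2 - 40*u + 16)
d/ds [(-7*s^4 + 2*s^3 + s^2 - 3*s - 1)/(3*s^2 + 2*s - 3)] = (-42*s^5 - 36*s^4 + 92*s^3 - 7*s^2 + 11)/(9*s^4 + 12*s^3 - 14*s^2 - 12*s + 9)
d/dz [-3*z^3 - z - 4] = -9*z^2 - 1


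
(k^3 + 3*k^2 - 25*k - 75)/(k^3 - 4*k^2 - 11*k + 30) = (k + 5)/(k - 2)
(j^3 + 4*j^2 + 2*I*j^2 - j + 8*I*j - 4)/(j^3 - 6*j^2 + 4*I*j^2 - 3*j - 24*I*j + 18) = (j^2 + j*(4 + I) + 4*I)/(j^2 + 3*j*(-2 + I) - 18*I)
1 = 1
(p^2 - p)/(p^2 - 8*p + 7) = p/(p - 7)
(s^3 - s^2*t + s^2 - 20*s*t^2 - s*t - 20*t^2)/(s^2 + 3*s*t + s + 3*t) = (s^2 - s*t - 20*t^2)/(s + 3*t)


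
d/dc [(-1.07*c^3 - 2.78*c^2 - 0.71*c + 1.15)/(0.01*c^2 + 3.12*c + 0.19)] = (-0.0107*c^4 - 6.6768*c^3 - 9.2764*c^2 - 1.0794*c - 3.7229)/(0.0001*c^4 + 0.0624*c^3 + 9.7382*c^2 + 1.1856*c + 0.0361)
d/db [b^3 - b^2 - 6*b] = 3*b^2 - 2*b - 6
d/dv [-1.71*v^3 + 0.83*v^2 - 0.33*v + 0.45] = -5.13*v^2 + 1.66*v - 0.33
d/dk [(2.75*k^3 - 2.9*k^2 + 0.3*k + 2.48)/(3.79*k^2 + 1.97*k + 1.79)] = (10.4225*k^4 + 10.835*k^3 + 7.9175*k^2 - 29.1804*k - 4.3486)/(14.3641*k^4 + 14.9326*k^3 + 17.4491*k^2 + 7.0526*k + 3.2041)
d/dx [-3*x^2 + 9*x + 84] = 9 - 6*x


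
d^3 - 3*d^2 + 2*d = d*(d - 2)*(d - 1)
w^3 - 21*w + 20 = (w - 4)*(w - 1)*(w + 5)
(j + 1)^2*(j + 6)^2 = j^4 + 14*j^3 + 61*j^2 + 84*j + 36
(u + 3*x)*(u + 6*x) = u^2 + 9*u*x + 18*x^2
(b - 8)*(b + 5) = b^2 - 3*b - 40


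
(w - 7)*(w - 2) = w^2 - 9*w + 14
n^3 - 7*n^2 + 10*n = n*(n - 5)*(n - 2)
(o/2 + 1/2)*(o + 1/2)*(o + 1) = o^3/2 + 5*o^2/4 + o + 1/4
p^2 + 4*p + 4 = (p + 2)^2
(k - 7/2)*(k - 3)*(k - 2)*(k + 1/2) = k^4 - 8*k^3 + 77*k^2/4 - 37*k/4 - 21/2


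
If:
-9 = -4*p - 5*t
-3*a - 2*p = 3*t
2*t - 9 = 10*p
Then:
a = -54/29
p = -27/58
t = 63/29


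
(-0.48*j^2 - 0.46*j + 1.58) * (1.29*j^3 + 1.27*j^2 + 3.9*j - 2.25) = -0.6192*j^5 - 1.203*j^4 - 0.418*j^3 + 1.2926*j^2 + 7.197*j - 3.555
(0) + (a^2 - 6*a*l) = a^2 - 6*a*l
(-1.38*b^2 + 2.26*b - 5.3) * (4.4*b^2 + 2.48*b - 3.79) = -6.072*b^4 + 6.5216*b^3 - 12.485*b^2 - 21.7094*b + 20.087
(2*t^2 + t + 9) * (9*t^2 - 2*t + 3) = 18*t^4 + 5*t^3 + 85*t^2 - 15*t + 27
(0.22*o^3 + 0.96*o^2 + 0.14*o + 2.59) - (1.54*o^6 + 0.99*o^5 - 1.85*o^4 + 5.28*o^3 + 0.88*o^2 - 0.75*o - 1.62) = -1.54*o^6 - 0.99*o^5 + 1.85*o^4 - 5.06*o^3 + 0.08*o^2 + 0.89*o + 4.21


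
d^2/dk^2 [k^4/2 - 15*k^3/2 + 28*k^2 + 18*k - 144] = 6*k^2 - 45*k + 56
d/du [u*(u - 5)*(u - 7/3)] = 3*u^2 - 44*u/3 + 35/3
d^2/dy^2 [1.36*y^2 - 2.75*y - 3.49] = 2.72000000000000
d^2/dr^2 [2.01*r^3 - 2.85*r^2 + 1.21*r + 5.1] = 12.06*r - 5.7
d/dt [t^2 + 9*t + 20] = 2*t + 9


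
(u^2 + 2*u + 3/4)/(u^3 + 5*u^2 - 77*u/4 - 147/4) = (2*u + 1)/(2*u^2 + 7*u - 49)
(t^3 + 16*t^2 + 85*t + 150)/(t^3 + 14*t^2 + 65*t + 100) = (t + 6)/(t + 4)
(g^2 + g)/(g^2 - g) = (g + 1)/(g - 1)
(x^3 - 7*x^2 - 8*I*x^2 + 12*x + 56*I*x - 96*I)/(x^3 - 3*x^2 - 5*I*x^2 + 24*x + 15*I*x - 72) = (x - 4)/(x + 3*I)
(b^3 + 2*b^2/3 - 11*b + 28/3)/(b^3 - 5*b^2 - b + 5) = (3*b^2 + 5*b - 28)/(3*(b^2 - 4*b - 5))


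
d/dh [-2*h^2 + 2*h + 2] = 2 - 4*h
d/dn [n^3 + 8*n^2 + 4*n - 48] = 3*n^2 + 16*n + 4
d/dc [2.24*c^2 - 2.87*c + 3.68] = 4.48*c - 2.87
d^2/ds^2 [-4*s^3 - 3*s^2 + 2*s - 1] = -24*s - 6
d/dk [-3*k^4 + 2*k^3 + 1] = k^2*(6 - 12*k)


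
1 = 1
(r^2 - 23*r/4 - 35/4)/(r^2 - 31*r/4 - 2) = (-4*r^2 + 23*r + 35)/(-4*r^2 + 31*r + 8)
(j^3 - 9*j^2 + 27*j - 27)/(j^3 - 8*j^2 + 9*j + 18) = (j^2 - 6*j + 9)/(j^2 - 5*j - 6)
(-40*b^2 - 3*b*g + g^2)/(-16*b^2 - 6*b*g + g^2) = (5*b + g)/(2*b + g)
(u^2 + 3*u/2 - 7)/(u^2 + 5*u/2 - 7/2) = (u - 2)/(u - 1)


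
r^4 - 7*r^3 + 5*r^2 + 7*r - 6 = (r - 6)*(r - 1)^2*(r + 1)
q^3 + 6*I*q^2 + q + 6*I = (q - I)*(q + I)*(q + 6*I)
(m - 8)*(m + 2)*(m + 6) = m^3 - 52*m - 96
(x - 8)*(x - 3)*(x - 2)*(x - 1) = x^4 - 14*x^3 + 59*x^2 - 94*x + 48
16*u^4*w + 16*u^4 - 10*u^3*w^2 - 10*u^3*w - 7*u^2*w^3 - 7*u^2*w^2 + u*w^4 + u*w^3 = (-8*u + w)*(-u + w)*(2*u + w)*(u*w + u)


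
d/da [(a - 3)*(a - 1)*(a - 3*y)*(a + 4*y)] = 4*a^3 + 3*a^2*y - 12*a^2 - 24*a*y^2 - 8*a*y + 6*a + 48*y^2 + 3*y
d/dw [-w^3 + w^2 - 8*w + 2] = -3*w^2 + 2*w - 8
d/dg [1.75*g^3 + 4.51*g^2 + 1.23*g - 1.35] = 5.25*g^2 + 9.02*g + 1.23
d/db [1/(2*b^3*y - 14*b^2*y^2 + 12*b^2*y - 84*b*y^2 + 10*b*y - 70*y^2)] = (-3*b^2 + 14*b*y - 12*b + 42*y - 5)/(2*y*(b^3 - 7*b^2*y + 6*b^2 - 42*b*y + 5*b - 35*y)^2)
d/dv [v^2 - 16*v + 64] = 2*v - 16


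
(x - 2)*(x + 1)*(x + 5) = x^3 + 4*x^2 - 7*x - 10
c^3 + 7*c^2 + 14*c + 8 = (c + 1)*(c + 2)*(c + 4)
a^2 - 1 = (a - 1)*(a + 1)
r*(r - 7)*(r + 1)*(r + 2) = r^4 - 4*r^3 - 19*r^2 - 14*r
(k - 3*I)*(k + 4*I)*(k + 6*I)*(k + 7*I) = k^4 + 14*I*k^3 - 43*k^2 + 114*I*k - 504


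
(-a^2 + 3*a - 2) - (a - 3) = -a^2 + 2*a + 1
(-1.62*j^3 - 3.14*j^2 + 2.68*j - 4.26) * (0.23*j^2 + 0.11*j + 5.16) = -0.3726*j^5 - 0.9004*j^4 - 8.0882*j^3 - 16.8874*j^2 + 13.3602*j - 21.9816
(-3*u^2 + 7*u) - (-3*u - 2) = -3*u^2 + 10*u + 2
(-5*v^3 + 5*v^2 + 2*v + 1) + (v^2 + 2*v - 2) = -5*v^3 + 6*v^2 + 4*v - 1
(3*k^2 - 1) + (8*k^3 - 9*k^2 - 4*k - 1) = 8*k^3 - 6*k^2 - 4*k - 2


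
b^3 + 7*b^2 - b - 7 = (b - 1)*(b + 1)*(b + 7)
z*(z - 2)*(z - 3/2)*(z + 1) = z^4 - 5*z^3/2 - z^2/2 + 3*z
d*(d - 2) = d^2 - 2*d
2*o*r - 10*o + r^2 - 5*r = (2*o + r)*(r - 5)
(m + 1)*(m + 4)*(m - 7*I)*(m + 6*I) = m^4 + 5*m^3 - I*m^3 + 46*m^2 - 5*I*m^2 + 210*m - 4*I*m + 168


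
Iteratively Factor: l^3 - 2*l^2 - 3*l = (l)*(l^2 - 2*l - 3) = l*(l - 3)*(l + 1)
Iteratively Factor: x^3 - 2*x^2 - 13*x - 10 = (x + 1)*(x^2 - 3*x - 10) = (x + 1)*(x + 2)*(x - 5)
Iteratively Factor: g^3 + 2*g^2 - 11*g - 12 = (g + 1)*(g^2 + g - 12) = (g + 1)*(g + 4)*(g - 3)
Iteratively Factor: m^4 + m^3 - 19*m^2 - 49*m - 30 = (m + 2)*(m^3 - m^2 - 17*m - 15) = (m + 1)*(m + 2)*(m^2 - 2*m - 15) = (m - 5)*(m + 1)*(m + 2)*(m + 3)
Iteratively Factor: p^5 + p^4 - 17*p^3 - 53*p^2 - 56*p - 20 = (p + 1)*(p^4 - 17*p^2 - 36*p - 20) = (p - 5)*(p + 1)*(p^3 + 5*p^2 + 8*p + 4) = (p - 5)*(p + 1)^2*(p^2 + 4*p + 4) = (p - 5)*(p + 1)^2*(p + 2)*(p + 2)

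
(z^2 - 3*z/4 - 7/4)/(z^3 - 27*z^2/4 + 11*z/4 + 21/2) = 1/(z - 6)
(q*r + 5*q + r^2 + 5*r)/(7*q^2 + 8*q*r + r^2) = (r + 5)/(7*q + r)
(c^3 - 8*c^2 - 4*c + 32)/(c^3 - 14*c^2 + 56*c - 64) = (c + 2)/(c - 4)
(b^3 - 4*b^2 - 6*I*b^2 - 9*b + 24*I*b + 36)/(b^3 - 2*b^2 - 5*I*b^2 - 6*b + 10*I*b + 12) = (b^2 - b*(4 + 3*I) + 12*I)/(b^2 - 2*b*(1 + I) + 4*I)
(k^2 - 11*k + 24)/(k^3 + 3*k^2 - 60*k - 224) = (k - 3)/(k^2 + 11*k + 28)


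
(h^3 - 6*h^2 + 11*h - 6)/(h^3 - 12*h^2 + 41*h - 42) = (h - 1)/(h - 7)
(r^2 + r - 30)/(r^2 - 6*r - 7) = (-r^2 - r + 30)/(-r^2 + 6*r + 7)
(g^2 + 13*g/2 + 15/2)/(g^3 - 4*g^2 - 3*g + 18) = (2*g^2 + 13*g + 15)/(2*(g^3 - 4*g^2 - 3*g + 18))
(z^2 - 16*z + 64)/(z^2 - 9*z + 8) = (z - 8)/(z - 1)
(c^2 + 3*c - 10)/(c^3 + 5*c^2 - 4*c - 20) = 1/(c + 2)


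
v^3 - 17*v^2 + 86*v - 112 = (v - 8)*(v - 7)*(v - 2)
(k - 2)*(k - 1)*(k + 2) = k^3 - k^2 - 4*k + 4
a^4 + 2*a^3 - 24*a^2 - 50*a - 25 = (a - 5)*(a + 1)^2*(a + 5)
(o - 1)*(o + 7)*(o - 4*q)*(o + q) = o^4 - 3*o^3*q + 6*o^3 - 4*o^2*q^2 - 18*o^2*q - 7*o^2 - 24*o*q^2 + 21*o*q + 28*q^2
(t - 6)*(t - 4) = t^2 - 10*t + 24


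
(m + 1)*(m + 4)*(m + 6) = m^3 + 11*m^2 + 34*m + 24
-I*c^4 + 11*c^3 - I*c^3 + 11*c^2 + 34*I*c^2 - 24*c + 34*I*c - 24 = (c + I)*(c + 4*I)*(c + 6*I)*(-I*c - I)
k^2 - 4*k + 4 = (k - 2)^2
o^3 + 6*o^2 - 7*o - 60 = (o - 3)*(o + 4)*(o + 5)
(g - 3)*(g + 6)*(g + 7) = g^3 + 10*g^2 + 3*g - 126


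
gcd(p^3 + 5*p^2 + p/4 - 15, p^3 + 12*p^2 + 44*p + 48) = p + 4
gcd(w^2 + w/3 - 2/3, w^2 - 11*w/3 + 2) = w - 2/3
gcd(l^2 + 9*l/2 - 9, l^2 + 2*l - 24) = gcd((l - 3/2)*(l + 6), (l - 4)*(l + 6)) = l + 6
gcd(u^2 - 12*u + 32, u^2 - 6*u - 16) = u - 8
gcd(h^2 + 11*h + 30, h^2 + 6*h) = h + 6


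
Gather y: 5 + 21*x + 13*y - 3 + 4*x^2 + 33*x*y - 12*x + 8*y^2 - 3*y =4*x^2 + 9*x + 8*y^2 + y*(33*x + 10) + 2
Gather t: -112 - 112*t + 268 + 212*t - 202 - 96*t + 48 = 4*t + 2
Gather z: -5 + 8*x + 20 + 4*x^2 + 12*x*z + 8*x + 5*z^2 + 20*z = 4*x^2 + 16*x + 5*z^2 + z*(12*x + 20) + 15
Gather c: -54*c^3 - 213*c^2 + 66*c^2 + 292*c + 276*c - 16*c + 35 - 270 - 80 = -54*c^3 - 147*c^2 + 552*c - 315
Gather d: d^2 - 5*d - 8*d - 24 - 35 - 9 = d^2 - 13*d - 68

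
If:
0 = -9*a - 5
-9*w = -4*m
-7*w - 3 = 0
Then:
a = -5/9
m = -27/28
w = -3/7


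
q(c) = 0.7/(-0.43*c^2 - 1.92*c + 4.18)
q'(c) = 0.7*(0.86*c + 1.92)/(-0.43*c^2 - 1.92*c + 4.18)^2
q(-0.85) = 0.13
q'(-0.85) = 0.03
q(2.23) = -0.31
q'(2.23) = 0.54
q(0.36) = 0.20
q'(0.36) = 0.13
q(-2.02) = 0.11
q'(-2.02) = 0.00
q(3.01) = -0.13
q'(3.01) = 0.10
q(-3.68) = 0.13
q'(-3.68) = -0.03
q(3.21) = -0.11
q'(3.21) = 0.08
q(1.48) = 1.77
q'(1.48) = 14.21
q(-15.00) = -0.01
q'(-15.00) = -0.00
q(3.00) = -0.13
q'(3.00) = 0.11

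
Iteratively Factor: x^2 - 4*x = (x)*(x - 4)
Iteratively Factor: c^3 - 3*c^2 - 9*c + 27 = (c + 3)*(c^2 - 6*c + 9) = (c - 3)*(c + 3)*(c - 3)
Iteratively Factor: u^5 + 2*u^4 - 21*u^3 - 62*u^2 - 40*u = (u + 2)*(u^4 - 21*u^2 - 20*u) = (u + 1)*(u + 2)*(u^3 - u^2 - 20*u) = (u - 5)*(u + 1)*(u + 2)*(u^2 + 4*u) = (u - 5)*(u + 1)*(u + 2)*(u + 4)*(u)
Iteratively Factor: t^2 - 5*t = (t - 5)*(t)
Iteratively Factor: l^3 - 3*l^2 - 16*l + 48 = (l - 3)*(l^2 - 16) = (l - 3)*(l + 4)*(l - 4)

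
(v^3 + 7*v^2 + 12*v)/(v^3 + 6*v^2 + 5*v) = (v^2 + 7*v + 12)/(v^2 + 6*v + 5)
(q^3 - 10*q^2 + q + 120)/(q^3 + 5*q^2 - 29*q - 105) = (q - 8)/(q + 7)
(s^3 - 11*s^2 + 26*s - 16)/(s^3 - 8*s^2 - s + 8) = (s - 2)/(s + 1)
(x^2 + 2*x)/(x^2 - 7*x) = (x + 2)/(x - 7)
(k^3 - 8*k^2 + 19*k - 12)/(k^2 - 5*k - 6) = (-k^3 + 8*k^2 - 19*k + 12)/(-k^2 + 5*k + 6)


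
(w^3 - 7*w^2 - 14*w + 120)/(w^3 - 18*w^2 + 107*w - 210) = (w + 4)/(w - 7)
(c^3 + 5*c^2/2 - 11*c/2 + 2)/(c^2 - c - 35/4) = 2*(-2*c^3 - 5*c^2 + 11*c - 4)/(-4*c^2 + 4*c + 35)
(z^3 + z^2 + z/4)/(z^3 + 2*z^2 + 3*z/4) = (2*z + 1)/(2*z + 3)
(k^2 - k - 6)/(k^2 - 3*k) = (k + 2)/k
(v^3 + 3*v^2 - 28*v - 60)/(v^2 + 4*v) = (v^3 + 3*v^2 - 28*v - 60)/(v*(v + 4))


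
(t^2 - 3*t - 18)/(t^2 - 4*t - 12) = (t + 3)/(t + 2)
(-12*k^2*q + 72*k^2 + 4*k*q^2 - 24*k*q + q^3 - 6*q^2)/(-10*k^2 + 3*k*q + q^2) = (6*k*q - 36*k + q^2 - 6*q)/(5*k + q)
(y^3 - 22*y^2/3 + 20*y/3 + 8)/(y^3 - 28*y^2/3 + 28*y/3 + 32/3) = (y - 6)/(y - 8)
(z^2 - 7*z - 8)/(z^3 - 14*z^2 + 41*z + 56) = 1/(z - 7)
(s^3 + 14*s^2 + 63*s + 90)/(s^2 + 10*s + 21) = (s^2 + 11*s + 30)/(s + 7)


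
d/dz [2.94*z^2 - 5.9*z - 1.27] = 5.88*z - 5.9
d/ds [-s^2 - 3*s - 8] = -2*s - 3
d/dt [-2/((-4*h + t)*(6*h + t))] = 2*(2*h + 2*t)/((4*h - t)^2*(6*h + t)^2)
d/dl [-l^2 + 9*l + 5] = 9 - 2*l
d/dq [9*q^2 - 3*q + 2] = 18*q - 3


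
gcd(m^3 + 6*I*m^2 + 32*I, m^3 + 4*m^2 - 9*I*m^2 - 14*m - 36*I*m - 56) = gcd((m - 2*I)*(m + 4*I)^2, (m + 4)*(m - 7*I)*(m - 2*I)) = m - 2*I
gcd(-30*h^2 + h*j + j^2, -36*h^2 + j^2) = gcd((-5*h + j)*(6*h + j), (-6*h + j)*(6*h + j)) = 6*h + j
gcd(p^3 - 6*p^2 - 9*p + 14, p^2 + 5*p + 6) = p + 2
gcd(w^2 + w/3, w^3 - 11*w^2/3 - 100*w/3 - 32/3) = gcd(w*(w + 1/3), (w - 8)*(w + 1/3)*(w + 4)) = w + 1/3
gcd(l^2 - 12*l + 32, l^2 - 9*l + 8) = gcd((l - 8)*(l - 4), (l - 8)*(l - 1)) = l - 8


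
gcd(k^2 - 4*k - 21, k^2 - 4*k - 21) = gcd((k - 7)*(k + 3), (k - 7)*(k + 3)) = k^2 - 4*k - 21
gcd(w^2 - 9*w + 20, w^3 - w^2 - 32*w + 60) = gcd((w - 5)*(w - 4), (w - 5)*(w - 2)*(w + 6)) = w - 5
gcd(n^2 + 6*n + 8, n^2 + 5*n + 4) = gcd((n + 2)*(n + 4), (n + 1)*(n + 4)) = n + 4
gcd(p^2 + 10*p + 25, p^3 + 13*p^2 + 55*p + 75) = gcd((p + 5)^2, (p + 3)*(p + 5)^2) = p^2 + 10*p + 25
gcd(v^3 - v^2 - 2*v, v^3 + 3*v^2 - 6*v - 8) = v^2 - v - 2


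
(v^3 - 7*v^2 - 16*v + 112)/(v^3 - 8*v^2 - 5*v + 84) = (v + 4)/(v + 3)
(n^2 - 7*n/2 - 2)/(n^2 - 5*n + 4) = (n + 1/2)/(n - 1)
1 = 1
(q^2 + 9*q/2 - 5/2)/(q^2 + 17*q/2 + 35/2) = (2*q - 1)/(2*q + 7)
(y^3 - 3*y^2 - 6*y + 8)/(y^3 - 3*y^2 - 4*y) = (y^2 + y - 2)/(y*(y + 1))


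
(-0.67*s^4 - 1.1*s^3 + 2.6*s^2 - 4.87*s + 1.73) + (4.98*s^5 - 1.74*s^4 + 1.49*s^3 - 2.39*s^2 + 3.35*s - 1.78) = 4.98*s^5 - 2.41*s^4 + 0.39*s^3 + 0.21*s^2 - 1.52*s - 0.05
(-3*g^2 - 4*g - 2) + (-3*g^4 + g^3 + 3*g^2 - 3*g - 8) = -3*g^4 + g^3 - 7*g - 10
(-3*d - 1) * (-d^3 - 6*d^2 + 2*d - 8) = 3*d^4 + 19*d^3 + 22*d + 8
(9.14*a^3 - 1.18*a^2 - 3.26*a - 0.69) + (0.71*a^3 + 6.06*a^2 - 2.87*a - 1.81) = 9.85*a^3 + 4.88*a^2 - 6.13*a - 2.5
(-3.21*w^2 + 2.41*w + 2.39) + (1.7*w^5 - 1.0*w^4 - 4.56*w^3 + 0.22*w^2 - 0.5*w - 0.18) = 1.7*w^5 - 1.0*w^4 - 4.56*w^3 - 2.99*w^2 + 1.91*w + 2.21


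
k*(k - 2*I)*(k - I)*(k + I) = k^4 - 2*I*k^3 + k^2 - 2*I*k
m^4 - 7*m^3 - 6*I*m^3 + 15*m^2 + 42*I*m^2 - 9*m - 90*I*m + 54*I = (m - 3)^2*(m - 1)*(m - 6*I)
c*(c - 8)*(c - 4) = c^3 - 12*c^2 + 32*c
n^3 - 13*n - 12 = (n - 4)*(n + 1)*(n + 3)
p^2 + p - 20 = (p - 4)*(p + 5)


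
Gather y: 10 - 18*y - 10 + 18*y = 0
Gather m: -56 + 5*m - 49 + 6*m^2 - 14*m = 6*m^2 - 9*m - 105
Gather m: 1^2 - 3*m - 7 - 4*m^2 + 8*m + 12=-4*m^2 + 5*m + 6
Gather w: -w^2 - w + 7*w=-w^2 + 6*w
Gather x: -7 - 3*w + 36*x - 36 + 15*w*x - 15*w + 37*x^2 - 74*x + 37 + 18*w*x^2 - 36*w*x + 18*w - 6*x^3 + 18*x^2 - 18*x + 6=-6*x^3 + x^2*(18*w + 55) + x*(-21*w - 56)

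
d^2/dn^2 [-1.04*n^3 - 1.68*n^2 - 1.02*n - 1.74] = -6.24*n - 3.36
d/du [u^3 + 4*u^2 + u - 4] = 3*u^2 + 8*u + 1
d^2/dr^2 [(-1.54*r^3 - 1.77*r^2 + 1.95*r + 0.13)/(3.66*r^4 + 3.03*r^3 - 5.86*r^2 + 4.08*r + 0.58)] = (-41.2584479999998*r^9 - 142.261272*r^8 - 2.49245999999994*r^7 + 539.668734*r^6 + 409.589766*r^5 - 164.379816*r^4 - 129.073124*r^3 - 65.9679599999999*r^2 + 16.637988*r - 5.208064)/(49.027896*r^12 + 121.766004*r^11 - 134.688366*r^10 - 198.137097*r^9 + 510.435234*r^8 - 61.9235640000001*r^7 - 511.77745*r^6 + 561.80844*r^5 - 186.177984*r^4 - 12.227436*r^3 + 23.050824*r^2 + 4.117536*r + 0.195112)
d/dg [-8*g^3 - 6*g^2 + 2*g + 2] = -24*g^2 - 12*g + 2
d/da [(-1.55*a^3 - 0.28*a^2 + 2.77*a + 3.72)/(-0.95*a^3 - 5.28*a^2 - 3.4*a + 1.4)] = (8.88178419700125e-16*a^5 + 7.918*a^4 + 15.803*a^3 + 19.6696*a^2 + 38.4992*a + 16.526)/(0.9025*a^6 + 10.032*a^5 + 34.3384*a^4 + 33.244*a^3 - 3.224*a^2 - 9.52*a + 1.96)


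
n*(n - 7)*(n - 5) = n^3 - 12*n^2 + 35*n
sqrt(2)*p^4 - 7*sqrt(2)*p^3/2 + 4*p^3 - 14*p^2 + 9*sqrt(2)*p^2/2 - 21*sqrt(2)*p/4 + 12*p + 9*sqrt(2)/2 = (p - 2)*(p - 3/2)*(p + 3*sqrt(2)/2)*(sqrt(2)*p + 1)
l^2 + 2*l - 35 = (l - 5)*(l + 7)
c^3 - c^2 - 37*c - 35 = (c - 7)*(c + 1)*(c + 5)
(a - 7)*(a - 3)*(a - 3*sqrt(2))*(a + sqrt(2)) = a^4 - 10*a^3 - 2*sqrt(2)*a^3 + 15*a^2 + 20*sqrt(2)*a^2 - 42*sqrt(2)*a + 60*a - 126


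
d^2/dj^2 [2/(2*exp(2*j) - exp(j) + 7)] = 2*((1 - 8*exp(j))*(2*exp(2*j) - exp(j) + 7) + 2*(4*exp(j) - 1)^2*exp(j))*exp(j)/(2*exp(2*j) - exp(j) + 7)^3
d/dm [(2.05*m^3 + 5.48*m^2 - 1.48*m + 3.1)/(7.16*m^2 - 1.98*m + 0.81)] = (14.678*m^4 - 8.11799999999999*m^3 + 4.72789999999999*m^2 - 35.5144*m + 4.9392)/(51.2656*m^4 - 28.3536*m^3 + 15.5196*m^2 - 3.2076*m + 0.6561)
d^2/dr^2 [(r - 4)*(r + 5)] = 2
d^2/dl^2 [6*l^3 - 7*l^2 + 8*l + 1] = 36*l - 14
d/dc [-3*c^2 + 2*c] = 2 - 6*c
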